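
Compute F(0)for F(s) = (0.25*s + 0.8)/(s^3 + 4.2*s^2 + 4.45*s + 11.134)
DC gain = F(0) = num(0)/den(0) = 0.8/11.134 = 0.07185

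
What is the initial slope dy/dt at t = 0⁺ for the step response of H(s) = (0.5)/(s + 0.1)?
IVT: y'(0⁺) = lim_{s→∞} s²·Y(s) = lim_{s→∞} s·H(s).
deg(num) = 0, deg(den) = 1, relative degree = 1, so s·H(s) → (leading num)/(leading den) = 0.5/1 = 0.5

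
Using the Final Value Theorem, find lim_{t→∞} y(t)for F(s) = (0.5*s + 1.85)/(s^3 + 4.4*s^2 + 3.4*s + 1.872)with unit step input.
FVT: lim_{t→∞} y(t) = lim_{s→0} s*Y(s) where Y(s) = F(s)/s.
= lim_{s→0} F(s) = F(0) = num(0)/den(0) = 1.85/1.872 = 0.9882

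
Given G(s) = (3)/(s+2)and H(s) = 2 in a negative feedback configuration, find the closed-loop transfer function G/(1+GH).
Closed-loop T = G/(1+GH).
Numerator: G_num * H_den = 3.
Denominator: G_den * H_den + G_num * H_num = (s + 2) + (6) = s + 8.
T(s) = (3)/(s + 8)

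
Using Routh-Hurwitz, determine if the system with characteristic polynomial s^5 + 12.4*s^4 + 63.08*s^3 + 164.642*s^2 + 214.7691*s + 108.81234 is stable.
Routh array:
s^5: [1, 63.08, 214.7691]; s^4: [12.4, 164.642, 108.81234]; s^3: [49.8024, 205.994]; s^2: [113.353, 108.81234]; s^1: [158.186]; s^0: [108.81234]
First column: [1, 12.4, 49.8024, 113.353, 158.186, 108.81234]. Sign changes = 0.
Yes, stable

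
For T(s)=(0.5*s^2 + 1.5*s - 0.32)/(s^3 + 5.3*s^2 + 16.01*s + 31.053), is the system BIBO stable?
Denominator: s^3 + 5.3*s^2 + 16.01*s + 31.053 = (s + 3.3)(s^2 + 2*s + 9.41). Poles: -1 + 2.9j, -1 - 2.9j, -3.3. All Re(p)<0: Yes (stable)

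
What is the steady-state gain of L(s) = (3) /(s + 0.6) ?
DC gain = L(0) = num(0)/den(0) = 3/0.6 = 5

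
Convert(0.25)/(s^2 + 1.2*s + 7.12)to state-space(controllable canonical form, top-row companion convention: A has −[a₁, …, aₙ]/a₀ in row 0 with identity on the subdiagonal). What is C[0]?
Reachable canonical form: C = numerator coefficients (right-aligned, zero-padded to length n).
num = 0.25, C = [[0, 0.25]].
C[0] = 0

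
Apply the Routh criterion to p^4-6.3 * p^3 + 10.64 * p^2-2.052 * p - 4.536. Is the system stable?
Routh array:
p^4: [1, 10.64, -4.536]; p^3: [-6.3, -2.052]; p^2: [10.3143, -4.536]; p^1: [-4.8226]; p^0: [-4.536]
First column: [1, -6.3, 10.3143, -4.8226, -4.536]. Sign changes = 3.
No, unstable (3 RHP root(s))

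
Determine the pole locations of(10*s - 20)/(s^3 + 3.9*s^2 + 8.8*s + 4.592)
Set denominator = 0: s^3 + 3.9*s^2 + 8.8*s + 4.592 = (s + 0.7)(s^2 + 3.2*s + 6.56) = 0 → Poles: -0.7, -1.6 + 2j, -1.6 - 2j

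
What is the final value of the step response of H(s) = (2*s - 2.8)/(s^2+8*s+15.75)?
FVT: lim_{t→∞} y(t) = lim_{s→0} s*Y(s) where Y(s) = H(s)/s.
= lim_{s→0} H(s) = H(0) = num(0)/den(0) = -2.8/15.75 = -0.1778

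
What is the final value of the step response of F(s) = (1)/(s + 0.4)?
FVT: lim_{t→∞} y(t) = lim_{s→0} s*Y(s) where Y(s) = F(s)/s.
= lim_{s→0} F(s) = F(0) = num(0)/den(0) = 1/0.4 = 2.5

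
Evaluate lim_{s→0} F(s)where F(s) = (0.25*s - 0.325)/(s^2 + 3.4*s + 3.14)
DC gain = F(0) = num(0)/den(0) = -0.325/3.14 = -0.1035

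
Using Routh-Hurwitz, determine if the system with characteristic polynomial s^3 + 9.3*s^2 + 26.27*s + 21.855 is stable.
Routh array:
s^3: [1, 26.27]; s^2: [9.3, 21.855]; s^1: [23.92]; s^0: [21.855]
First column: [1, 9.3, 23.92, 21.855]. Sign changes = 0.
Yes, stable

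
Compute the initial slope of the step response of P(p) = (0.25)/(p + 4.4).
IVT: y'(0⁺) = lim_{p→∞} p²·Y(p) = lim_{p→∞} p·P(p).
deg(num) = 0, deg(den) = 1, relative degree = 1, so p·P(p) → (leading num)/(leading den) = 0.25/1 = 0.25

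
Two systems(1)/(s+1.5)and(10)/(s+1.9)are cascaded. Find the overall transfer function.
Series: H = H₁ · H₂ = (n₁·n₂)/(d₁·d₂).
Num: n₁·n₂ = 10. Den: d₁·d₂ = s^2 + 3.4*s + 2.85.
H(s) = (10)/(s^2 + 3.4*s + 2.85)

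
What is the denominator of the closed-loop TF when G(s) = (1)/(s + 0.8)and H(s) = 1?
Characteristic poly = G_den * H_den + G_num * H_num = (s + 0.8) + (1) = s + 1.8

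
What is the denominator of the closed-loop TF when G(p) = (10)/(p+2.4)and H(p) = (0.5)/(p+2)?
Characteristic poly = G_den * H_den + G_num * H_num = (p^2 + 4.4*p + 4.8) + (5) = p^2 + 4.4*p + 9.8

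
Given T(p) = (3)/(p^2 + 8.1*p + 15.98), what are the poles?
Set denominator = 0: p^2 + 8.1*p + 15.98 = (p + 4.7)(p + 3.4) = 0 → Poles: -3.4, -4.7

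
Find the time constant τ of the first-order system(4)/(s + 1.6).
First-order system: τ = -1/pole. Pole = -1.6. τ = -1/(-1.6) = 0.625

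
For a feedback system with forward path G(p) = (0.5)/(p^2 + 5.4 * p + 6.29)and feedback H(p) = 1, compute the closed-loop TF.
Closed-loop T = G/(1+GH).
Numerator: G_num * H_den = 0.5.
Denominator: G_den * H_den + G_num * H_num = (p^2 + 5.4*p + 6.29) + (0.5) = p^2 + 5.4*p + 6.79.
T(p) = (0.5)/(p^2 + 5.4*p + 6.79)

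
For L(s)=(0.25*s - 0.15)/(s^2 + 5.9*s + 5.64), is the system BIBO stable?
Denominator: s^2 + 5.9*s + 5.64 = (s + 1.2)(s + 4.7). Poles: -1.2, -4.7. All Re(p)<0: Yes (stable)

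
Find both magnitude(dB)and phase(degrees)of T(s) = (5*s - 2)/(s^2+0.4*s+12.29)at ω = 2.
Substitute s = j*2: T(j2) = -0.123695 + 1.21821j.
|T| = 20*log₁₀(sqrt(Re²+Im²)) = 1.76 dB.
∠T = atan2(Im, Re) = 95.80°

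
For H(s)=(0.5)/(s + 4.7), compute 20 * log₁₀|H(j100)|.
Substitute s = j*100: H(j100) = 0.000234482 - 0.00498898j.
|H(j100)| = sqrt(Re² + Im²) = 0.004994.
20*log₁₀(0.004994) = -46.03 dB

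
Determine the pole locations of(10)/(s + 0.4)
Set denominator = 0: s + 0.4 = 0 → Poles: -0.4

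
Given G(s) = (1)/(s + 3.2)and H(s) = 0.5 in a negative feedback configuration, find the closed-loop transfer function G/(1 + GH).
Closed-loop T = G/(1+GH).
Numerator: G_num * H_den = 1.
Denominator: G_den * H_den + G_num * H_num = (s + 3.2) + (0.5) = s + 3.7.
T(s) = (1)/(s + 3.7)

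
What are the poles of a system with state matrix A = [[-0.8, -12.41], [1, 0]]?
Eigenvalues solve det(λI - A) = 0.
Characteristic polynomial: λ^2 + 0.8*λ + 12.41 = 0.
Roots: -0.4 + 3.5j, -0.4 - 3.5j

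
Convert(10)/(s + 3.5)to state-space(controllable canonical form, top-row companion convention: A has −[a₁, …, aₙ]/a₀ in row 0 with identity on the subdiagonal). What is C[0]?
Reachable canonical form: C = numerator coefficients (right-aligned, zero-padded to length n).
num = 10, C = [[10]].
C[0] = 10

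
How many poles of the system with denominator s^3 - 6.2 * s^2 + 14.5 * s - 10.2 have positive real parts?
s^3 - 6.2*s^2 + 14.5*s - 10.2 = (s - 1.2)(s^2 - 5*s + 8.5). Poles: 1.2, 2.5 + 1.5j, 2.5 - 1.5j. RHP poles (Re>0): 3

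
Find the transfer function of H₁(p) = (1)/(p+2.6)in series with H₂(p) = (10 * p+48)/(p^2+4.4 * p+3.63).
Series: H = H₁ · H₂ = (n₁·n₂)/(d₁·d₂).
Num: n₁·n₂ = 10*p + 48. Den: d₁·d₂ = p^3 + 7*p^2 + 15.07*p + 9.438.
H(p) = (10*p + 48)/(p^3 + 7*p^2 + 15.07*p + 9.438)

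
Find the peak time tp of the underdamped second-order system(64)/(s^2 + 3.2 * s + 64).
Standard form: ωn²/(s²+2ζωn·s+ωn²) → ωn = 8, ζ = 0.2.
ωd = ωn·√(1-ζ²) = 8·√(1-0.2²) = 7.838.
tp = π/ωd = π/7.838 = 0.4008 s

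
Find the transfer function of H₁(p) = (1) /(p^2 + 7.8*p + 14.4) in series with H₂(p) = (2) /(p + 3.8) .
Series: H = H₁ · H₂ = (n₁·n₂)/(d₁·d₂).
Num: n₁·n₂ = 2. Den: d₁·d₂ = p^3 + 11.6*p^2 + 44.04*p + 54.72.
H(p) = (2)/(p^3 + 11.6*p^2 + 44.04*p + 54.72)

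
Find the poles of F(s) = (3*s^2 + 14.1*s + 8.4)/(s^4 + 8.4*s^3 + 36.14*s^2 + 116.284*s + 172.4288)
Set denominator = 0: s^4 + 8.4*s^3 + 36.14*s^2 + 116.284*s + 172.4288 = (s + 3.8)(s + 3.2)(s^2 + 1.4*s + 14.18) = 0 → Poles: -0.7 + 3.7j, -0.7 - 3.7j, -3.2, -3.8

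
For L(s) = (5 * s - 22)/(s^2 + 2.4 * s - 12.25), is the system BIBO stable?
Denominator: s^2 + 2.4*s - 12.25 = (s - 2.5)(s + 4.9). Poles: -4.9, 2.5. All Re(p)<0: No (unstable)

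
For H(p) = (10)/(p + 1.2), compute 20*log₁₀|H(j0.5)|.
Substitute p = j*0.5: H(j0.5) = 7.10059 - 2.95858j.
|H(j0.5)| = sqrt(Re² + Im²) = 7.692.
20*log₁₀(7.692) = 17.72 dB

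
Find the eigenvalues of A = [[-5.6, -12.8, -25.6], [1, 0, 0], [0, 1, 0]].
Eigenvalues solve det(λI - A) = 0.
Characteristic polynomial: λ^3 + 5.6*λ^2 + 12.8*λ + 25.6 = 0.
Factor: (λ + 4)(λ^2 + 1.6*λ + 6.4) = 0.
Roots: -0.8 + 2.4j, -0.8 - 2.4j, -4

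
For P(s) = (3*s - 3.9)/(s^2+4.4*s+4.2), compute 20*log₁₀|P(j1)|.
Substitute s = j*1: P(j1) = 0.0243243 + 0.904054j.
|P(j1)| = sqrt(Re² + Im²) = 0.9044.
20*log₁₀(0.9044) = -0.87 dB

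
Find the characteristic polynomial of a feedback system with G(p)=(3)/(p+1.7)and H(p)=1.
Characteristic poly = G_den * H_den + G_num * H_num = (p + 1.7) + (3) = p + 4.7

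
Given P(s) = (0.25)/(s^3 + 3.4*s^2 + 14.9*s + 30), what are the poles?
Set denominator = 0: s^3 + 3.4*s^2 + 14.9*s + 30 = (s + 2.4)(s^2 + s + 12.5) = 0 → Poles: -0.5 + 3.5j, -0.5 - 3.5j, -2.4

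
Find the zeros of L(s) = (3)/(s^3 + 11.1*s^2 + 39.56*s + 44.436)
Numerator is a nonzero constant (3) → Zeros: none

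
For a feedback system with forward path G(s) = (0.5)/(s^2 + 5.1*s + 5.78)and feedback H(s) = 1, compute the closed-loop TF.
Closed-loop T = G/(1+GH).
Numerator: G_num * H_den = 0.5.
Denominator: G_den * H_den + G_num * H_num = (s^2 + 5.1*s + 5.78) + (0.5) = s^2 + 5.1*s + 6.28.
T(s) = (0.5)/(s^2 + 5.1*s + 6.28)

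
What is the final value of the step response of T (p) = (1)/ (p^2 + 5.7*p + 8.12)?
FVT: lim_{t→∞} y(t) = lim_{p→0} p*Y(p) where Y(p) = T(p)/p.
= lim_{p→0} T(p) = T(0) = num(0)/den(0) = 1/8.12 = 0.1232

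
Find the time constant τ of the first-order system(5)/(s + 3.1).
First-order system: τ = -1/pole. Pole = -3.1. τ = -1/(-3.1) = 0.3226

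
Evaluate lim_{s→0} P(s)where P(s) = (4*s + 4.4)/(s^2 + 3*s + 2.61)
DC gain = P(0) = num(0)/den(0) = 4.4/2.61 = 1.686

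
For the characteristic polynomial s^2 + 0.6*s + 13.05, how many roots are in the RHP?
Poles: -0.3 + 3.6j, -0.3 - 3.6j. RHP poles (Re>0): 0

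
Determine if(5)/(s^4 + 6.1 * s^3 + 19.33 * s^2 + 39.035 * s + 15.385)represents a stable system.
Denominator: s^4 + 6.1*s^3 + 19.33*s^2 + 39.035*s + 15.385 = (s + 0.5)(s + 3.4)(s^2 + 2.2*s + 9.05). Poles: -0.5, -1.1 + 2.8j, -1.1 - 2.8j, -3.4. All Re(p)<0: Yes (stable)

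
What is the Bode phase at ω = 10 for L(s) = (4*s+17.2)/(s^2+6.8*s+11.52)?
Substitute s = j*10: L(j10) = 0.0962155 - 0.378135j.
∠L(j10) = atan2(Im, Re) = atan2(-0.378135, 0.0962155) = -75.72°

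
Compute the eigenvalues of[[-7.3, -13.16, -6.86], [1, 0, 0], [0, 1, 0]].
Eigenvalues solve det(λI - A) = 0.
Characteristic polynomial: λ^3 + 7.3*λ^2 + 13.16*λ + 6.86 = 0.
Factor: (λ + 4.9)(λ + 1.4)(λ + 1) = 0.
Roots: -1, -1.4, -4.9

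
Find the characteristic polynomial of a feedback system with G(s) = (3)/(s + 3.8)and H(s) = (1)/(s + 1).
Characteristic poly = G_den * H_den + G_num * H_num = (s^2 + 4.8*s + 3.8) + (3) = s^2 + 4.8*s + 6.8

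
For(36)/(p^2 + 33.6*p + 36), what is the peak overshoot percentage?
Standard form: ωn²/(p²+2ζωn·p+ωn²) → ωn = 6, ζ = 2.8.
ζ ≥ 1, so the response is non-oscillatory: peak overshoot = 0%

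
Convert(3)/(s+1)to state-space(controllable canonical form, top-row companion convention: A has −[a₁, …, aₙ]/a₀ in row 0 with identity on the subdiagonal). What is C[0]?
Reachable canonical form: C = numerator coefficients (right-aligned, zero-padded to length n).
num = 3, C = [[3]].
C[0] = 3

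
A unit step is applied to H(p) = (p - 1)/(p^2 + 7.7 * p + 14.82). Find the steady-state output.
FVT: lim_{t→∞} y(t) = lim_{p→0} p*Y(p) where Y(p) = H(p)/p.
= lim_{p→0} H(p) = H(0) = num(0)/den(0) = -1/14.82 = -0.06748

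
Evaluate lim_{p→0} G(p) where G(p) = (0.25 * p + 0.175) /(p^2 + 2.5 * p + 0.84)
DC gain = G(0) = num(0)/den(0) = 0.175/0.84 = 0.2083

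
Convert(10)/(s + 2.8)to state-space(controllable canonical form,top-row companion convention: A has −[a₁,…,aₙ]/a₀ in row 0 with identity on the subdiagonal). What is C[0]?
Reachable canonical form: C = numerator coefficients (right-aligned, zero-padded to length n).
num = 10, C = [[10]].
C[0] = 10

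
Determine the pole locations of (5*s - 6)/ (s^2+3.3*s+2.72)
Set denominator = 0: s^2 + 3.3*s + 2.72 = (s + 1.6)(s + 1.7) = 0 → Poles: -1.6, -1.7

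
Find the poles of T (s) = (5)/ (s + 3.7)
Set denominator = 0: s + 3.7 = 0 → Poles: -3.7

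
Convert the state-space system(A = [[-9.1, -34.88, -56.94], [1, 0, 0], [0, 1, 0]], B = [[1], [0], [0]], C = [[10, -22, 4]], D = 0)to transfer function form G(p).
G(p) = C(pI - A)⁻¹B + D.
Characteristic polynomial det(pI - A) = p^3 + 9.1*p^2 + 34.88*p + 56.94.
Numerator from C·adj(pI-A)·B + D·det(pI-A) = 10*p^2 - 22*p + 4.
G(p) = (10*p^2 - 22*p + 4)/(p^3 + 9.1*p^2 + 34.88*p + 56.94)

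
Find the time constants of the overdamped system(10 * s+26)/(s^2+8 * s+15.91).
Overdamped: real poles at -3.7, -4.3. τ = -1/pole → τ₁ = 0.2703, τ₂ = 0.2326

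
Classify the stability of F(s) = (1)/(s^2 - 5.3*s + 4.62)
Denominator: s^2 - 5.3*s + 4.62 = (s - 4.2)(s - 1.1). Poles: 1.1, 4.2. Unstable (2 pole(s) in RHP)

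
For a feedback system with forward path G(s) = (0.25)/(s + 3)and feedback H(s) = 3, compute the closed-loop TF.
Closed-loop T = G/(1+GH).
Numerator: G_num * H_den = 0.25.
Denominator: G_den * H_den + G_num * H_num = (s + 3) + (0.75) = s + 3.75.
T(s) = (0.25)/(s + 3.75)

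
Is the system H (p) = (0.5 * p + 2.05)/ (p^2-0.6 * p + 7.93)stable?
Denominator: p^2 - 0.6*p + 7.93. Poles: 0.3 + 2.8j, 0.3 - 2.8j. All Re(p)<0: No (unstable)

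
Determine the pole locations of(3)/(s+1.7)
Set denominator = 0: s + 1.7 = 0 → Poles: -1.7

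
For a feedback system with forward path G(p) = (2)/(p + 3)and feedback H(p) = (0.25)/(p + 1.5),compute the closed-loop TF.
Closed-loop T = G/(1+GH).
Numerator: G_num * H_den = 2*p + 3.
Denominator: G_den * H_den + G_num * H_num = (p^2 + 4.5*p + 4.5) + (0.5) = p^2 + 4.5*p + 5.
T(p) = (2*p + 3)/(p^2 + 4.5*p + 5)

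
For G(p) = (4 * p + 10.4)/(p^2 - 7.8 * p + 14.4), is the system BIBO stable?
Denominator: p^2 - 7.8*p + 14.4 = (p - 4.8)(p - 3). Poles: 3, 4.8. All Re(p)<0: No (unstable)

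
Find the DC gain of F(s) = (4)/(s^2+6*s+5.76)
DC gain = F(0) = num(0)/den(0) = 4/5.76 = 0.6944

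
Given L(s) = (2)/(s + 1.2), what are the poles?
Set denominator = 0: s + 1.2 = 0 → Poles: -1.2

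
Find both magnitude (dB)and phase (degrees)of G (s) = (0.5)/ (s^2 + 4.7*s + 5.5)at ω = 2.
Substitute s = j*2: G(j2) = 0.00827723 - 0.0518707j.
|G| = 20*log₁₀(sqrt(Re²+Im²)) = -25.59 dB.
∠G = atan2(Im, Re) = -80.93°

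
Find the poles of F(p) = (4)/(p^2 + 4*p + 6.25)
Set denominator = 0: p^2 + 4*p + 6.25 = 0 → Poles: -2 + 1.5j, -2 - 1.5j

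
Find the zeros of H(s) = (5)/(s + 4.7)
Numerator is a nonzero constant (5) → Zeros: none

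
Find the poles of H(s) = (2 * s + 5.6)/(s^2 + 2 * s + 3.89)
Set denominator = 0: s^2 + 2*s + 3.89 = 0 → Poles: -1 + 1.7j, -1 - 1.7j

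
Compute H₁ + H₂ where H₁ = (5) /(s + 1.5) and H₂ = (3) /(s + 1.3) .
Parallel: H = H₁ + H₂ = (n₁·d₂ + n₂·d₁)/(d₁·d₂).
n₁·d₂ = 5*s + 6.5. n₂·d₁ = 3*s + 4.5. Sum = 8*s + 11. d₁·d₂ = s^2 + 2.8*s + 1.95.
H(s) = (8*s + 11)/(s^2 + 2.8*s + 1.95)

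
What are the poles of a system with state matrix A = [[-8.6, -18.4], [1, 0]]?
Eigenvalues solve det(λI - A) = 0.
Characteristic polynomial: λ^2 + 8.6*λ + 18.4 = 0.
Factor: (λ + 4)(λ + 4.6) = 0.
Roots: -4, -4.6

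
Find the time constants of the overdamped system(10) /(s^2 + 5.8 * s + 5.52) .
Overdamped: real poles at -4.6, -1.2. τ = -1/pole → τ₁ = 0.2174, τ₂ = 0.8333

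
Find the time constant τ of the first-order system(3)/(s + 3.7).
First-order system: τ = -1/pole. Pole = -3.7. τ = -1/(-3.7) = 0.2703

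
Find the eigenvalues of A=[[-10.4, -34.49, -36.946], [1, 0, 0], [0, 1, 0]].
Eigenvalues solve det(λI - A) = 0.
Characteristic polynomial: λ^3 + 10.4*λ^2 + 34.49*λ + 36.946 = 0.
Factor: (λ + 2.9)(λ + 4.9)(λ + 2.6) = 0.
Roots: -2.6, -2.9, -4.9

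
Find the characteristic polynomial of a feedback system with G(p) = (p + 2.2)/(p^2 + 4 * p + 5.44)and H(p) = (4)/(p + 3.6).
Characteristic poly = G_den * H_den + G_num * H_num = (p^3 + 7.6*p^2 + 19.84*p + 19.584) + (4*p + 8.8) = p^3 + 7.6*p^2 + 23.84*p + 28.384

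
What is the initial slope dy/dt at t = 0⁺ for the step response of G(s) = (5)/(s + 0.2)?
IVT: y'(0⁺) = lim_{s→∞} s²·Y(s) = lim_{s→∞} s·G(s).
deg(num) = 0, deg(den) = 1, relative degree = 1, so s·G(s) → (leading num)/(leading den) = 5/1 = 5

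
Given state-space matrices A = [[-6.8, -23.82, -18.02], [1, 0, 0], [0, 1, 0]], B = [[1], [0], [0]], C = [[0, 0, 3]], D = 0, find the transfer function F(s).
F(s) = C(sI - A)⁻¹B + D.
Characteristic polynomial det(sI - A) = s^3 + 6.8*s^2 + 23.82*s + 18.02.
Numerator from C·adj(sI-A)·B + D·det(sI-A) = 3.
F(s) = (3)/(s^3 + 6.8*s^2 + 23.82*s + 18.02)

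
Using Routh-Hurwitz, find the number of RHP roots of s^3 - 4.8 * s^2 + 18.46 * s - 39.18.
Routh array:
s^3: [1, 18.46]; s^2: [-4.8, -39.18]; s^1: [10.2975]; s^0: [-39.18]
First column: [1, -4.8, 10.2975, -39.18]. Sign changes = RHP roots = 3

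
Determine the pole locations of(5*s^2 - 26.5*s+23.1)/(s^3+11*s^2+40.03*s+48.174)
Set denominator = 0: s^3 + 11*s^2 + 40.03*s + 48.174 = (s + 3.1)(s + 3.7)(s + 4.2) = 0 → Poles: -3.1, -3.7, -4.2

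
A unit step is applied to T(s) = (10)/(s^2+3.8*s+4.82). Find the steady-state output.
FVT: lim_{t→∞} y(t) = lim_{s→0} s*Y(s) where Y(s) = T(s)/s.
= lim_{s→0} T(s) = T(0) = num(0)/den(0) = 10/4.82 = 2.075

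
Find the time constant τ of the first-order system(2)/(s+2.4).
First-order system: τ = -1/pole. Pole = -2.4. τ = -1/(-2.4) = 0.4167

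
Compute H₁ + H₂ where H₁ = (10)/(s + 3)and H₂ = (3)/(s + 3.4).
Parallel: H = H₁ + H₂ = (n₁·d₂ + n₂·d₁)/(d₁·d₂).
n₁·d₂ = 10*s + 34. n₂·d₁ = 3*s + 9. Sum = 13*s + 43. d₁·d₂ = s^2 + 6.4*s + 10.2.
H(s) = (13*s + 43)/(s^2 + 6.4*s + 10.2)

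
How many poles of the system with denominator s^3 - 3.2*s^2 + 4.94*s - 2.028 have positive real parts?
s^3 - 3.2*s^2 + 4.94*s - 2.028 = (s - 0.6)(s^2 - 2.6*s + 3.38). Poles: 0.6, 1.3 + 1.3j, 1.3 - 1.3j. RHP poles (Re>0): 3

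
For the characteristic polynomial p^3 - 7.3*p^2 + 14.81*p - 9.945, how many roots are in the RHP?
p^3 - 7.3*p^2 + 14.81*p - 9.945 = (p - 4.5)(p^2 - 2.8*p + 2.21). Poles: 1.4 + 0.5j, 1.4 - 0.5j, 4.5. RHP poles (Re>0): 3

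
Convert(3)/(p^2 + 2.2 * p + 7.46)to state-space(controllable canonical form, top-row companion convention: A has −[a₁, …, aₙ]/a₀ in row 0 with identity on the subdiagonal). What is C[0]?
Reachable canonical form: C = numerator coefficients (right-aligned, zero-padded to length n).
num = 3, C = [[0, 3]].
C[0] = 0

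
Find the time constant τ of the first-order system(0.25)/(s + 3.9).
First-order system: τ = -1/pole. Pole = -3.9. τ = -1/(-3.9) = 0.2564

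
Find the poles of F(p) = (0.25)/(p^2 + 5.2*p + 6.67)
Set denominator = 0: p^2 + 5.2*p + 6.67 = (p + 2.9)(p + 2.3) = 0 → Poles: -2.3, -2.9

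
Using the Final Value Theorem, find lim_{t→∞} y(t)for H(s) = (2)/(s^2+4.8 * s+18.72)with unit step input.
FVT: lim_{t→∞} y(t) = lim_{s→0} s*Y(s) where Y(s) = H(s)/s.
= lim_{s→0} H(s) = H(0) = num(0)/den(0) = 2/18.72 = 0.1068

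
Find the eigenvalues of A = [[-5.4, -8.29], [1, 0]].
Eigenvalues solve det(λI - A) = 0.
Characteristic polynomial: λ^2 + 5.4*λ + 8.29 = 0.
Roots: -2.7 + 1j, -2.7 - 1j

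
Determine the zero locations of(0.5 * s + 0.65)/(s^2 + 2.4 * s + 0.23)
Set numerator = 0: 0.5*s + 0.65 = 0 → Zeros: -1.3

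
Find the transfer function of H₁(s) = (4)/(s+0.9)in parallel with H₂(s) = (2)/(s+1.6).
Parallel: H = H₁ + H₂ = (n₁·d₂ + n₂·d₁)/(d₁·d₂).
n₁·d₂ = 4*s + 6.4. n₂·d₁ = 2*s + 1.8. Sum = 6*s + 8.2. d₁·d₂ = s^2 + 2.5*s + 1.44.
H(s) = (6*s + 8.2)/(s^2 + 2.5*s + 1.44)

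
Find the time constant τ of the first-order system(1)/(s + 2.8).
First-order system: τ = -1/pole. Pole = -2.8. τ = -1/(-2.8) = 0.3571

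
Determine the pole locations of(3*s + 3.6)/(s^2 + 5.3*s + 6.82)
Set denominator = 0: s^2 + 5.3*s + 6.82 = (s + 2.2)(s + 3.1) = 0 → Poles: -2.2, -3.1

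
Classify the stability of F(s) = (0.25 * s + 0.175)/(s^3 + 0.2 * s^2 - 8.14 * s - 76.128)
Denominator: s^3 + 0.2*s^2 - 8.14*s - 76.128 = (s - 4.8)(s^2 + 5*s + 15.86). Poles: -2.5 + 3.1j, -2.5 - 3.1j, 4.8. Unstable (1 pole(s) in RHP)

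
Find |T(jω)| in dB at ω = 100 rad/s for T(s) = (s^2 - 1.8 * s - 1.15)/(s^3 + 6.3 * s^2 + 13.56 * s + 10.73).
Substitute s = j*100: T(j100) = 0.000808704 - 0.00996372j.
|T(j100)| = sqrt(Re² + Im²) = 0.009996.
20*log₁₀(0.009996) = -40.00 dB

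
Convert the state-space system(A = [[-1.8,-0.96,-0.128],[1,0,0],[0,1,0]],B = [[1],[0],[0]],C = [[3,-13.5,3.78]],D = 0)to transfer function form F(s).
F(s) = C(sI - A)⁻¹B + D.
Characteristic polynomial det(sI - A) = s^3 + 1.8*s^2 + 0.96*s + 0.128.
Numerator from C·adj(sI-A)·B + D·det(sI-A) = 3*s^2 - 13.5*s + 3.78.
F(s) = (3*s^2 - 13.5*s + 3.78)/(s^3 + 1.8*s^2 + 0.96*s + 0.128)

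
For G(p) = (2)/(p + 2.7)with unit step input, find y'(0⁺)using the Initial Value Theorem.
IVT: y'(0⁺) = lim_{p→∞} p²·Y(p) = lim_{p→∞} p·G(p).
deg(num) = 0, deg(den) = 1, relative degree = 1, so p·G(p) → (leading num)/(leading den) = 2/1 = 2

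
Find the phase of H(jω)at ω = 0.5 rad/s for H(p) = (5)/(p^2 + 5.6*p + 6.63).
Substitute p = j*0.5: H(j0.5) = 0.65713 - 0.288396j.
∠H(j0.5) = atan2(Im, Re) = atan2(-0.288396, 0.65713) = -23.70°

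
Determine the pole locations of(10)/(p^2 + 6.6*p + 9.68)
Set denominator = 0: p^2 + 6.6*p + 9.68 = (p + 2.2)(p + 4.4) = 0 → Poles: -2.2, -4.4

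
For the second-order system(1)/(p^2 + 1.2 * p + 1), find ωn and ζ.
Standard form: ωn²/(p²+2ζωn·p+ωn²).
const=1=ωn² → ωn=1, p coeff=1.2=2ζωn → ζ=0.6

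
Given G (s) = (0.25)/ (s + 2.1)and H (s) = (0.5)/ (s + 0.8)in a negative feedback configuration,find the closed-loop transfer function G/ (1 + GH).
Closed-loop T = G/(1+GH).
Numerator: G_num * H_den = 0.25*s + 0.2.
Denominator: G_den * H_den + G_num * H_num = (s^2 + 2.9*s + 1.68) + (0.125) = s^2 + 2.9*s + 1.805.
T(s) = (0.25*s + 0.2)/(s^2 + 2.9*s + 1.805)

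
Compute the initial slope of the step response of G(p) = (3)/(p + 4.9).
IVT: y'(0⁺) = lim_{p→∞} p²·Y(p) = lim_{p→∞} p·G(p).
deg(num) = 0, deg(den) = 1, relative degree = 1, so p·G(p) → (leading num)/(leading den) = 3/1 = 3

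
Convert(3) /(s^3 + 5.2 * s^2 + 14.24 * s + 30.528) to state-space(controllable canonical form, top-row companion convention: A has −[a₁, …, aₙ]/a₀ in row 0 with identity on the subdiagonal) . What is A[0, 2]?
Reachable canonical form for den = s^3 + 5.2*s^2 + 14.24*s + 30.528: top row of A = -[a₁,a₂,...,aₙ]/a₀, ones on the subdiagonal, zeros elsewhere.
A = [[-5.2, -14.24, -30.528], [1, 0, 0], [0, 1, 0]].
A[0,2] = -30.528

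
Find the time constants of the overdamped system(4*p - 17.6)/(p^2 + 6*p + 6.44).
Overdamped: real poles at -4.6, -1.4. τ = -1/pole → τ₁ = 0.2174, τ₂ = 0.7143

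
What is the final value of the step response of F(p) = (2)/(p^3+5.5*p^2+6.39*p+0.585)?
FVT: lim_{t→∞} y(t) = lim_{p→0} p*Y(p) where Y(p) = F(p)/p.
= lim_{p→0} F(p) = F(0) = num(0)/den(0) = 2/0.585 = 3.419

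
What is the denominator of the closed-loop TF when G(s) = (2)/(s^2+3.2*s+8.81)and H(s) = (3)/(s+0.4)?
Characteristic poly = G_den * H_den + G_num * H_num = (s^3 + 3.6*s^2 + 10.09*s + 3.524) + (6) = s^3 + 3.6*s^2 + 10.09*s + 9.524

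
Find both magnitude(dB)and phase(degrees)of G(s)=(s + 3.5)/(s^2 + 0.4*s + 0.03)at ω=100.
Substitute s = j*100: G(j100) = -0.000309996 - 0.0100013j.
|G| = 20*log₁₀(sqrt(Re²+Im²)) = -39.99 dB.
∠G = atan2(Im, Re) = -91.78°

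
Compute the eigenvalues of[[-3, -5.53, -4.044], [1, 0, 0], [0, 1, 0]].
Eigenvalues solve det(λI - A) = 0.
Characteristic polynomial: λ^3 + 3*λ^2 + 5.53*λ + 4.044 = 0.
Factor: (λ + 1.2)(λ^2 + 1.8*λ + 3.37) = 0.
Roots: -0.9 + 1.6j, -0.9 - 1.6j, -1.2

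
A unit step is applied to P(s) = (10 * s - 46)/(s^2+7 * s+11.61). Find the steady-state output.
FVT: lim_{t→∞} y(t) = lim_{s→0} s*Y(s) where Y(s) = P(s)/s.
= lim_{s→0} P(s) = P(0) = num(0)/den(0) = -46/11.61 = -3.962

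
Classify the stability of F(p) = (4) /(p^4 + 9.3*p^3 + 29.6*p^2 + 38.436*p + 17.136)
Denominator: p^4 + 9.3*p^3 + 29.6*p^2 + 38.436*p + 17.136 = (p + 2.4)(p + 1)(p + 4.2)(p + 1.7). Poles: -1, -1.7, -2.4, -4.2. Stable (all poles in LHP)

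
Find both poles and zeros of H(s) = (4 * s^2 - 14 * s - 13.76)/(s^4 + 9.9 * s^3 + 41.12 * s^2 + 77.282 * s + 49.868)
Set denominator = 0: s^4 + 9.9*s^3 + 41.12*s^2 + 77.282*s + 49.868 = (s + 2.8)(s + 1.3)(s^2 + 5.8*s + 13.7) = 0 → Poles: -1.3, -2.8, -2.9 + 2.3j, -2.9 - 2.3j
Set numerator = 0: 4*s^2 - 14*s - 13.76 = 4*(s - 4.3)(s + 0.8) = 0 → Zeros: -0.8, 4.3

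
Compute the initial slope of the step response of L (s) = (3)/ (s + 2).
IVT: y'(0⁺) = lim_{s→∞} s²·Y(s) = lim_{s→∞} s·L(s).
deg(num) = 0, deg(den) = 1, relative degree = 1, so s·L(s) → (leading num)/(leading den) = 3/1 = 3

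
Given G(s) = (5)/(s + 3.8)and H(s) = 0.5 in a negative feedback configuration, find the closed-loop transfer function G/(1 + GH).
Closed-loop T = G/(1+GH).
Numerator: G_num * H_den = 5.
Denominator: G_den * H_den + G_num * H_num = (s + 3.8) + (2.5) = s + 6.3.
T(s) = (5)/(s + 6.3)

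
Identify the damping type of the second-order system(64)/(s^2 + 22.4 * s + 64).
Standard form: ωn²/(s²+2ζωn·s+ωn²) gives ωn=8, ζ=1.4.
Overdamped (ζ = 1.4 > 1)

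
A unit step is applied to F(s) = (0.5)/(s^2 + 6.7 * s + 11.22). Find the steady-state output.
FVT: lim_{t→∞} y(t) = lim_{s→0} s*Y(s) where Y(s) = F(s)/s.
= lim_{s→0} F(s) = F(0) = num(0)/den(0) = 0.5/11.22 = 0.04456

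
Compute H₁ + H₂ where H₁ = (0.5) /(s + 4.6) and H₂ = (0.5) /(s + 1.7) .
Parallel: H = H₁ + H₂ = (n₁·d₂ + n₂·d₁)/(d₁·d₂).
n₁·d₂ = 0.5*s + 0.85. n₂·d₁ = 0.5*s + 2.3. Sum = s + 3.15. d₁·d₂ = s^2 + 6.3*s + 7.82.
H(s) = (s + 3.15)/(s^2 + 6.3*s + 7.82)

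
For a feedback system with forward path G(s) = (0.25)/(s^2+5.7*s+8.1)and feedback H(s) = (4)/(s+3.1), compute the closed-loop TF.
Closed-loop T = G/(1+GH).
Numerator: G_num * H_den = 0.25*s + 0.775.
Denominator: G_den * H_den + G_num * H_num = (s^3 + 8.8*s^2 + 25.77*s + 25.11) + (1) = s^3 + 8.8*s^2 + 25.77*s + 26.11.
T(s) = (0.25*s + 0.775)/(s^3 + 8.8*s^2 + 25.77*s + 26.11)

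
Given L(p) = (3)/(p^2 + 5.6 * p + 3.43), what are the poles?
Set denominator = 0: p^2 + 5.6*p + 3.43 = (p + 0.7)(p + 4.9) = 0 → Poles: -0.7, -4.9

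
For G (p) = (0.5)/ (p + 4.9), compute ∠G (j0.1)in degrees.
Substitute p = j*0.1: G(j0.1) = 0.101998 - 0.0020816j.
∠G(j0.1) = atan2(Im, Re) = atan2(-0.0020816, 0.101998) = -1.17°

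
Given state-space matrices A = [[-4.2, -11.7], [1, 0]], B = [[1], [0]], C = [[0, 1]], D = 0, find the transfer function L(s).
L(s) = C(sI - A)⁻¹B + D.
Characteristic polynomial det(sI - A) = s^2 + 4.2*s + 11.7.
Numerator from C·adj(sI-A)·B + D·det(sI-A) = 1.
L(s) = (1)/(s^2 + 4.2*s + 11.7)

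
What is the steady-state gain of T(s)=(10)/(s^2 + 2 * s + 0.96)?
DC gain = T(0) = num(0)/den(0) = 10/0.96 = 10.42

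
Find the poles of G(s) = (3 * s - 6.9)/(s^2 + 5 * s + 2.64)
Set denominator = 0: s^2 + 5*s + 2.64 = (s + 4.4)(s + 0.6) = 0 → Poles: -0.6, -4.4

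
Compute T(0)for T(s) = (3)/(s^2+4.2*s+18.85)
DC gain = T(0) = num(0)/den(0) = 3/18.85 = 0.1592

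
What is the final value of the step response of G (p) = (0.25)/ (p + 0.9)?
FVT: lim_{t→∞} y(t) = lim_{p→0} p*Y(p) where Y(p) = G(p)/p.
= lim_{p→0} G(p) = G(0) = num(0)/den(0) = 0.25/0.9 = 0.2778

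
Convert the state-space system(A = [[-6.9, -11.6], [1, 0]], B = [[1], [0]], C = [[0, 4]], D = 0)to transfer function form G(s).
G(s) = C(sI - A)⁻¹B + D.
Characteristic polynomial det(sI - A) = s^2 + 6.9*s + 11.6.
Numerator from C·adj(sI-A)·B + D·det(sI-A) = 4.
G(s) = (4)/(s^2 + 6.9*s + 11.6)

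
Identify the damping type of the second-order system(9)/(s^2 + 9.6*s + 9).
Standard form: ωn²/(s²+2ζωn·s+ωn²) gives ωn=3, ζ=1.6.
Overdamped (ζ = 1.6 > 1)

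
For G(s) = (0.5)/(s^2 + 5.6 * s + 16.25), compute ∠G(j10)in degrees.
Substitute s = j*10: G(j10) = -0.00412559 - 0.0027586j.
∠G(j10) = atan2(Im, Re) = atan2(-0.0027586, -0.00412559) = -146.23°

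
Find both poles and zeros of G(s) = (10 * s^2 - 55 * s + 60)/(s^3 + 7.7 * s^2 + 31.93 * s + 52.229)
Set denominator = 0: s^3 + 7.7*s^2 + 31.93*s + 52.229 = (s + 2.9)(s^2 + 4.8*s + 18.01) = 0 → Poles: -2.4 + 3.5j, -2.4 - 3.5j, -2.9
Set numerator = 0: 10*s^2 - 55*s + 60 = 10*(s - 1.5)(s - 4) = 0 → Zeros: 1.5, 4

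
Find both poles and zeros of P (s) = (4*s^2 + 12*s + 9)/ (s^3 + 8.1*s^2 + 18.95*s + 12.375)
Set denominator = 0: s^3 + 8.1*s^2 + 18.95*s + 12.375 = (s + 1.1)(s + 4.5)(s + 2.5) = 0 → Poles: -1.1, -2.5, -4.5
Set numerator = 0: 4*s^2 + 12*s + 9 = 4*(s + 1.5)(s + 1.5) = 0 → Zeros: -1.5, -1.5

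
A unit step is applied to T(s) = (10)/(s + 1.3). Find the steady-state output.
FVT: lim_{t→∞} y(t) = lim_{s→0} s*Y(s) where Y(s) = T(s)/s.
= lim_{s→0} T(s) = T(0) = num(0)/den(0) = 10/1.3 = 7.692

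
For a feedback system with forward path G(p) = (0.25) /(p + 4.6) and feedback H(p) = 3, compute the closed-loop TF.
Closed-loop T = G/(1+GH).
Numerator: G_num * H_den = 0.25.
Denominator: G_den * H_den + G_num * H_num = (p + 4.6) + (0.75) = p + 5.35.
T(p) = (0.25)/(p + 5.35)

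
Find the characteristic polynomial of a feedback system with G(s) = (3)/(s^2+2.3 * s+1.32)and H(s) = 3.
Characteristic poly = G_den * H_den + G_num * H_num = (s^2 + 2.3*s + 1.32) + (9) = s^2 + 2.3*s + 10.32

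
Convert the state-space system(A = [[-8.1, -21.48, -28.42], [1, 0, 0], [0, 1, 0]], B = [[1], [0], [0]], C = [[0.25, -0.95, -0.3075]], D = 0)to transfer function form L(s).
L(s) = C(sI - A)⁻¹B + D.
Characteristic polynomial det(sI - A) = s^3 + 8.1*s^2 + 21.48*s + 28.42.
Numerator from C·adj(sI-A)·B + D·det(sI-A) = 0.25*s^2 - 0.95*s - 0.3075.
L(s) = (0.25*s^2 - 0.95*s - 0.3075)/(s^3 + 8.1*s^2 + 21.48*s + 28.42)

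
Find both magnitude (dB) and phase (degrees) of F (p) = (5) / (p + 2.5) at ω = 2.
Substitute p = j*2: F(j2) = 1.21951 - 0.97561j.
|F| = 20*log₁₀(sqrt(Re²+Im²)) = 3.87 dB.
∠F = atan2(Im, Re) = -38.66°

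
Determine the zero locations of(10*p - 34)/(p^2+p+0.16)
Set numerator = 0: 10*p - 34 = 0 → Zeros: 3.4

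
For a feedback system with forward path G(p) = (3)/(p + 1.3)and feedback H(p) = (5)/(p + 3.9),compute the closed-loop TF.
Closed-loop T = G/(1+GH).
Numerator: G_num * H_den = 3*p + 11.7.
Denominator: G_den * H_den + G_num * H_num = (p^2 + 5.2*p + 5.07) + (15) = p^2 + 5.2*p + 20.07.
T(p) = (3*p + 11.7)/(p^2 + 5.2*p + 20.07)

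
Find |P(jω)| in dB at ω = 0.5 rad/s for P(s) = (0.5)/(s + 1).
Substitute s = j*0.5: P(j0.5) = 0.4 - 0.2j.
|P(j0.5)| = sqrt(Re² + Im²) = 0.4472.
20*log₁₀(0.4472) = -6.99 dB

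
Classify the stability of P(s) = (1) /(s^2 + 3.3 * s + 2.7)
Denominator: s^2 + 3.3*s + 2.7 = (s + 1.8)(s + 1.5). Poles: -1.5, -1.8. Stable (all poles in LHP)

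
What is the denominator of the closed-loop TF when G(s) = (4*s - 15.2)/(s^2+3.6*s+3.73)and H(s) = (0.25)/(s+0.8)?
Characteristic poly = G_den * H_den + G_num * H_num = (s^3 + 4.4*s^2 + 6.61*s + 2.984) + (s - 3.8) = s^3 + 4.4*s^2 + 7.61*s - 0.816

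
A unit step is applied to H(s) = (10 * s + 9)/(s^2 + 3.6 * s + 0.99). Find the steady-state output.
FVT: lim_{t→∞} y(t) = lim_{s→0} s*Y(s) where Y(s) = H(s)/s.
= lim_{s→0} H(s) = H(0) = num(0)/den(0) = 9/0.99 = 9.091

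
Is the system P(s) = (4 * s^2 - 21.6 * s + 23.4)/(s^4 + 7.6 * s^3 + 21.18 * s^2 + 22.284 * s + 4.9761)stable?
Denominator: s^4 + 7.6*s^3 + 21.18*s^2 + 22.284*s + 4.9761 = (s + 1.9)(s + 0.3)(s^2 + 5.4*s + 8.73). Poles: -0.3, -1.9, -2.7 + 1.2j, -2.7 - 1.2j. All Re(p)<0: Yes (stable)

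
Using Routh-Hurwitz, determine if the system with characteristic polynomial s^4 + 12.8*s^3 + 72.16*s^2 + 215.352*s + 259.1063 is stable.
Routh array:
s^4: [1, 72.16, 259.1063]; s^3: [12.8, 215.352]; s^2: [55.3356, 259.1063]; s^1: [155.417]; s^0: [259.1063]
First column: [1, 12.8, 55.3356, 155.417, 259.1063]. Sign changes = 0.
Yes, stable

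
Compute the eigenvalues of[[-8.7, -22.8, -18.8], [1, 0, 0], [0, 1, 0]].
Eigenvalues solve det(λI - A) = 0.
Characteristic polynomial: λ^3 + 8.7*λ^2 + 22.8*λ + 18.8 = 0.
Factor: (λ + 2)(λ + 2)(λ + 4.7) = 0.
Roots: -2, -2, -4.7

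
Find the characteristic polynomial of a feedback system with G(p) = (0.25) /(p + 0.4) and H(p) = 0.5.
Characteristic poly = G_den * H_den + G_num * H_num = (p + 0.4) + (0.125) = p + 0.525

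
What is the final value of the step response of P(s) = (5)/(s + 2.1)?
FVT: lim_{t→∞} y(t) = lim_{s→0} s*Y(s) where Y(s) = P(s)/s.
= lim_{s→0} P(s) = P(0) = num(0)/den(0) = 5/2.1 = 2.381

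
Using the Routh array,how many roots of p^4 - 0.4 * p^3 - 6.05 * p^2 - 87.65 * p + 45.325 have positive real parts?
Routh array:
p^4: [1, -6.05, 45.325]; p^3: [-0.4, -87.65]; p^2: [-225.175, 45.325]; p^1: [-87.7305]; p^0: [45.325]
First column: [1, -0.4, -225.175, -87.7305, 45.325]. Sign changes = RHP roots = 2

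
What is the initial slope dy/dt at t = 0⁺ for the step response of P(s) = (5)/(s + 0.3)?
IVT: y'(0⁺) = lim_{s→∞} s²·Y(s) = lim_{s→∞} s·P(s).
deg(num) = 0, deg(den) = 1, relative degree = 1, so s·P(s) → (leading num)/(leading den) = 5/1 = 5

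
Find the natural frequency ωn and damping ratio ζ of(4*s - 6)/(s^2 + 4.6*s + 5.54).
Underdamped: complex pole -2.3 + 0.5j. ωn = |pole| = 2.354, ζ = -Re(pole)/ωn = 0.9772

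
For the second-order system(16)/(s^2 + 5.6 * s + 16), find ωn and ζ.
Standard form: ωn²/(s²+2ζωn·s+ωn²).
const=16=ωn² → ωn=4, s coeff=5.6=2ζωn → ζ=0.7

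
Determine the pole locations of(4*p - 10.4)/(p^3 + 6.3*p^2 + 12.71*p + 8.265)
Set denominator = 0: p^3 + 6.3*p^2 + 12.71*p + 8.265 = (p + 1.5)(p + 1.9)(p + 2.9) = 0 → Poles: -1.5, -1.9, -2.9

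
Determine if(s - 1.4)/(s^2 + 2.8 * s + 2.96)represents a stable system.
Denominator: s^2 + 2.8*s + 2.96. Poles: -1.4 + 1j, -1.4 - 1j. All Re(p)<0: Yes (stable)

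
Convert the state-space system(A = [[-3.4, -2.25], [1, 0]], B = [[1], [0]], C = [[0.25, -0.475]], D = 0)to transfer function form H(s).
H(s) = C(sI - A)⁻¹B + D.
Characteristic polynomial det(sI - A) = s^2 + 3.4*s + 2.25.
Numerator from C·adj(sI-A)·B + D·det(sI-A) = 0.25*s - 0.475.
H(s) = (0.25*s - 0.475)/(s^2 + 3.4*s + 2.25)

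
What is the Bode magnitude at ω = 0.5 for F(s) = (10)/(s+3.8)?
Substitute s = j*0.5: F(j0.5) = 2.58679 - 0.340368j.
|F(j0.5)| = sqrt(Re² + Im²) = 2.609.
20*log₁₀(2.609) = 8.33 dB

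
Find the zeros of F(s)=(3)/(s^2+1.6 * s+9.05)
Numerator is a nonzero constant (3) → Zeros: none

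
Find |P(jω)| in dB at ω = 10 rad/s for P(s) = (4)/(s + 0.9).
Substitute s = j*10: P(j10) = 0.0357107 - 0.396786j.
|P(j10)| = sqrt(Re² + Im²) = 0.3984.
20*log₁₀(0.3984) = -7.99 dB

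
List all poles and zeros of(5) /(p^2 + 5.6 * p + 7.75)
Set denominator = 0: p^2 + 5.6*p + 7.75 = (p + 3.1)(p + 2.5) = 0 → Poles: -2.5, -3.1
Numerator is a nonzero constant (5) → Zeros: none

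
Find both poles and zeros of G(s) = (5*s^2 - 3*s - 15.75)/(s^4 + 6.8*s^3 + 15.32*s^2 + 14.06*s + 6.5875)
Set denominator = 0: s^4 + 6.8*s^3 + 15.32*s^2 + 14.06*s + 6.5875 = (s + 2.5)(s + 3.1)(s^2 + 1.2*s + 0.85) = 0 → Poles: -0.6 + 0.7j, -0.6 - 0.7j, -2.5, -3.1
Set numerator = 0: 5*s^2 - 3*s - 15.75 = 5*(s + 1.5)(s - 2.1) = 0 → Zeros: -1.5, 2.1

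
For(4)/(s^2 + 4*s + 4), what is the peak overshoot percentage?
Standard form: ωn²/(s²+2ζωn·s+ωn²) → ωn = 2, ζ = 1.
ζ ≥ 1, so the response is non-oscillatory: peak overshoot = 0%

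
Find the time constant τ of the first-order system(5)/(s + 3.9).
First-order system: τ = -1/pole. Pole = -3.9. τ = -1/(-3.9) = 0.2564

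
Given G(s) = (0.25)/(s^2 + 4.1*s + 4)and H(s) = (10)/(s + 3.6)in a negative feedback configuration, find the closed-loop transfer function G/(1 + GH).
Closed-loop T = G/(1+GH).
Numerator: G_num * H_den = 0.25*s + 0.9.
Denominator: G_den * H_den + G_num * H_num = (s^3 + 7.7*s^2 + 18.76*s + 14.4) + (2.5) = s^3 + 7.7*s^2 + 18.76*s + 16.9.
T(s) = (0.25*s + 0.9)/(s^3 + 7.7*s^2 + 18.76*s + 16.9)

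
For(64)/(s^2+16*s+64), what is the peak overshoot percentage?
Standard form: ωn²/(s²+2ζωn·s+ωn²) → ωn = 8, ζ = 1.
ζ ≥ 1, so the response is non-oscillatory: peak overshoot = 0%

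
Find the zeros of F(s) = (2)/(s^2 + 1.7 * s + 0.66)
Numerator is a nonzero constant (2) → Zeros: none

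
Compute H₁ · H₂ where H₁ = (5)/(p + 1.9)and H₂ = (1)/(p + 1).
Series: H = H₁ · H₂ = (n₁·n₂)/(d₁·d₂).
Num: n₁·n₂ = 5. Den: d₁·d₂ = p^2 + 2.9*p + 1.9.
H(p) = (5)/(p^2 + 2.9*p + 1.9)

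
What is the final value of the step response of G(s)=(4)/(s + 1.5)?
FVT: lim_{t→∞} y(t) = lim_{s→0} s*Y(s) where Y(s) = G(s)/s.
= lim_{s→0} G(s) = G(0) = num(0)/den(0) = 4/1.5 = 2.667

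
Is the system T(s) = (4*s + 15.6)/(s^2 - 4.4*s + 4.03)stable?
Denominator: s^2 - 4.4*s + 4.03 = (s - 3.1)(s - 1.3). Poles: 1.3, 3.1. All Re(p)<0: No (unstable)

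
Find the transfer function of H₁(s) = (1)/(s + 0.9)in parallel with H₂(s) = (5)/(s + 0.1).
Parallel: H = H₁ + H₂ = (n₁·d₂ + n₂·d₁)/(d₁·d₂).
n₁·d₂ = s + 0.1. n₂·d₁ = 5*s + 4.5. Sum = 6*s + 4.6. d₁·d₂ = s^2 + s + 0.09.
H(s) = (6*s + 4.6)/(s^2 + s + 0.09)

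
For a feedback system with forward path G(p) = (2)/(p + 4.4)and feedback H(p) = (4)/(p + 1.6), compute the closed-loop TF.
Closed-loop T = G/(1+GH).
Numerator: G_num * H_den = 2*p + 3.2.
Denominator: G_den * H_den + G_num * H_num = (p^2 + 6*p + 7.04) + (8) = p^2 + 6*p + 15.04.
T(p) = (2*p + 3.2)/(p^2 + 6*p + 15.04)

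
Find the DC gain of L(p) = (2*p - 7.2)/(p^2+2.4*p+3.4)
DC gain = L(0) = num(0)/den(0) = -7.2/3.4 = -2.118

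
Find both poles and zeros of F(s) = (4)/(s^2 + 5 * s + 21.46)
Set denominator = 0: s^2 + 5*s + 21.46 = 0 → Poles: -2.5 + 3.9j, -2.5 - 3.9j
Numerator is a nonzero constant (4) → Zeros: none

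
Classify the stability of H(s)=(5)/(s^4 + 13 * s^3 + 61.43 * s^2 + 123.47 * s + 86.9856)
Denominator: s^4 + 13*s^3 + 61.43*s^2 + 123.47*s + 86.9856 = (s + 3.4)(s + 1.6)(s + 3.9)(s + 4.1). Poles: -1.6, -3.4, -3.9, -4.1. Stable (all poles in LHP)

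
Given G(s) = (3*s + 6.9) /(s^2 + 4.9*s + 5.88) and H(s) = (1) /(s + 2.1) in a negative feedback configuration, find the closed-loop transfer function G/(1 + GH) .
Closed-loop T = G/(1+GH).
Numerator: G_num * H_den = 3*s^2 + 13.2*s + 14.49.
Denominator: G_den * H_den + G_num * H_num = (s^3 + 7*s^2 + 16.17*s + 12.348) + (3*s + 6.9) = s^3 + 7*s^2 + 19.17*s + 19.248.
T(s) = (3*s^2 + 13.2*s + 14.49)/(s^3 + 7*s^2 + 19.17*s + 19.248)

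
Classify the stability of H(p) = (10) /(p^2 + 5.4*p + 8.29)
Denominator: p^2 + 5.4*p + 8.29. Poles: -2.7 + 1j, -2.7 - 1j. Stable (all poles in LHP)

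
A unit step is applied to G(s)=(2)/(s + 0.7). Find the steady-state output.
FVT: lim_{t→∞} y(t) = lim_{s→0} s*Y(s) where Y(s) = G(s)/s.
= lim_{s→0} G(s) = G(0) = num(0)/den(0) = 2/0.7 = 2.857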